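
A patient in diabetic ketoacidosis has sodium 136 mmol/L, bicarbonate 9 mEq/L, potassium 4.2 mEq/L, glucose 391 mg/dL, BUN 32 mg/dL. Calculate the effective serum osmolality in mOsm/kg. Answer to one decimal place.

Effective osmolality excludes urea (freely permeant across cell membranes):
2·Na + glucose/18
= 2·136 + 391/18
= 272 + 21.72
= 293.72 mOsm/kg

293.7 mOsm/kg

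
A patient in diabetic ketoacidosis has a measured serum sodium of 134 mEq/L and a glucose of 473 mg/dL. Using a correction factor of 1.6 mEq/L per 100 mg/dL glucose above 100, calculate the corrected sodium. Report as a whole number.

140 mEq/L

Corrected Na = measured Na + 1.6 · (glucose − 100)/100
= 134 + 1.6 · (473 − 100)/100
= 134 + 6
= 140 mEq/L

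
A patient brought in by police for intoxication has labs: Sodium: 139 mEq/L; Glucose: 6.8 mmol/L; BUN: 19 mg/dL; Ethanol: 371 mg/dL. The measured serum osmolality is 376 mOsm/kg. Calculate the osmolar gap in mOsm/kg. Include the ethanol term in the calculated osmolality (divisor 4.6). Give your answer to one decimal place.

3.8 mOsm/kg

Calculated osmolality = 2·Na + glucose + BUN/2.8 + ethanol/4.6
= 2·139 + 6.8 + 19/2.8 + 371/4.6
= 278 + 6.80 + 6.79 + 80.65
= 372.24 mOsm/kg ≈ 372.2 mOsm/kg
Osmolar gap = measured − calculated = 376 − 372.2 = 3.8 mOsm/kg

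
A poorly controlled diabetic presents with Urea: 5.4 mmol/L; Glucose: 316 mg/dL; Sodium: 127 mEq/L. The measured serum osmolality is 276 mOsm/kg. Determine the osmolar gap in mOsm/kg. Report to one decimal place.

-1.0 mOsm/kg

Calculated osmolality = 2·Na + glucose/18 + urea
= 2·127 + 316/18 + 5.4
= 254 + 17.56 + 5.40
= 276.96 mOsm/kg ≈ 277.0 mOsm/kg
Osmolar gap = measured − calculated = 276 − 277.0 = -1.0 mOsm/kg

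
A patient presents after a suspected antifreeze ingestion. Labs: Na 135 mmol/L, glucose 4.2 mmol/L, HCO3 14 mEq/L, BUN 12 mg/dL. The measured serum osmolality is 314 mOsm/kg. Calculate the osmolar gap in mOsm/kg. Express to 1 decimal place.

35.5 mOsm/kg

Calculated osmolality = 2·Na + glucose + BUN/2.8
= 2·135 + 4.2 + 12/2.8
= 270 + 4.20 + 4.29
= 278.49 mOsm/kg ≈ 278.5 mOsm/kg
Osmolar gap = measured − calculated = 314 − 278.5 = 35.5 mOsm/kg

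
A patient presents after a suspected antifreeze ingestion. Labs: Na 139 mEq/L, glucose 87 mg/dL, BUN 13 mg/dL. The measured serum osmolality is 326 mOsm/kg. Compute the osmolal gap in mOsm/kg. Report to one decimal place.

38.5 mOsm/kg

Calculated osmolality = 2·Na + glucose/18 + BUN/2.8
= 2·139 + 87/18 + 13/2.8
= 278 + 4.83 + 4.64
= 287.47 mOsm/kg ≈ 287.5 mOsm/kg
Osmolar gap = measured − calculated = 326 − 287.5 = 38.5 mOsm/kg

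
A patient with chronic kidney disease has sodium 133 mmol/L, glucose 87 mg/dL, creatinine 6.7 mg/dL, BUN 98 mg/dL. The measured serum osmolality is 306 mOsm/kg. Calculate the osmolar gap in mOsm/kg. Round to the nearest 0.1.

Calculated osmolality = 2·Na + glucose/18 + BUN/2.8
= 2·133 + 87/18 + 98/2.8
= 266 + 4.83 + 35
= 305.83 mOsm/kg ≈ 305.8 mOsm/kg
Osmolar gap = measured − calculated = 306 − 305.8 = 0.2 mOsm/kg

0.2 mOsm/kg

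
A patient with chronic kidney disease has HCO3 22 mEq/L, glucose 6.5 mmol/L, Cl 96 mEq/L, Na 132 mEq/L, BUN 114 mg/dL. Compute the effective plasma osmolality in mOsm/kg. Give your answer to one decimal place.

270.5 mOsm/kg

Effective osmolality excludes urea (freely permeant across cell membranes):
2·Na + glucose
= 2·132 + 6.5
= 264 + 6.5
= 270.5 mOsm/kg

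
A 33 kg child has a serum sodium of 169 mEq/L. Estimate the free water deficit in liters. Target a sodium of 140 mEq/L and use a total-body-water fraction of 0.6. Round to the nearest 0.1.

TBW = 0.6 · 33 = 19.8 L
Free water deficit = TBW · (Na/140 − 1)
= 19.8 · (169/140 − 1)
= 19.8 · 0.2071
= 4.1 L

4.1 L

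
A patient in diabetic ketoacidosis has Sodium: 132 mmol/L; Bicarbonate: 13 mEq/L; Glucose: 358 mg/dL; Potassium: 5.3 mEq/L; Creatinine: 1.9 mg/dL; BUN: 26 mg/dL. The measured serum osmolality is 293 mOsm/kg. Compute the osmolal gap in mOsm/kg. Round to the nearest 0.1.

Calculated osmolality = 2·Na + glucose/18 + BUN/2.8
= 2·132 + 358/18 + 26/2.8
= 264 + 19.89 + 9.29
= 293.18 mOsm/kg ≈ 293.2 mOsm/kg
Osmolar gap = measured − calculated = 293 − 293.2 = -0.2 mOsm/kg

-0.2 mOsm/kg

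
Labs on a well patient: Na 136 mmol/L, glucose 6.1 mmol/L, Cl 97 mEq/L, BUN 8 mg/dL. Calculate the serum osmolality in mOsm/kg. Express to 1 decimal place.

Calculated osmolality = 2·Na + glucose + BUN/2.8
= 2·136 + 6.1 + 8/2.8
= 272 + 6.10 + 2.86
= 280.96 mOsm/kg

281.0 mOsm/kg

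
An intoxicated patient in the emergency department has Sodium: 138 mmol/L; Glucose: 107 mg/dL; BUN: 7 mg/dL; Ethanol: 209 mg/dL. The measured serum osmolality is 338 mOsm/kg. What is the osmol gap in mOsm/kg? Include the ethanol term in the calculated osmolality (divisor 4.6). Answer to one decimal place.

Calculated osmolality = 2·Na + glucose/18 + BUN/2.8 + ethanol/4.6
= 2·138 + 107/18 + 7/2.8 + 209/4.6
= 276 + 5.94 + 2.50 + 45.43
= 329.87 mOsm/kg ≈ 329.9 mOsm/kg
Osmolar gap = measured − calculated = 338 − 329.9 = 8.1 mOsm/kg

8.1 mOsm/kg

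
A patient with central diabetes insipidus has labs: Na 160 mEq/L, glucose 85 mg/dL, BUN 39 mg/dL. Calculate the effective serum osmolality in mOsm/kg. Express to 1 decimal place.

324.7 mOsm/kg

Effective osmolality excludes urea (freely permeant across cell membranes):
2·Na + glucose/18
= 2·160 + 85/18
= 320 + 4.72
= 324.72 mOsm/kg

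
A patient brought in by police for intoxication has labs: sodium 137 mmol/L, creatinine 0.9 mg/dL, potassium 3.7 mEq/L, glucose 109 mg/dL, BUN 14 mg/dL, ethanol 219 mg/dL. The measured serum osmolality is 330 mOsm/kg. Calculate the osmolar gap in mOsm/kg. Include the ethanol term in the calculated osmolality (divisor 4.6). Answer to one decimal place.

Calculated osmolality = 2·Na + glucose/18 + BUN/2.8 + ethanol/4.6
= 2·137 + 109/18 + 14/2.8 + 219/4.6
= 274 + 6.06 + 5 + 47.61
= 332.67 mOsm/kg ≈ 332.7 mOsm/kg
Osmolar gap = measured − calculated = 330 − 332.7 = -2.7 mOsm/kg

-2.7 mOsm/kg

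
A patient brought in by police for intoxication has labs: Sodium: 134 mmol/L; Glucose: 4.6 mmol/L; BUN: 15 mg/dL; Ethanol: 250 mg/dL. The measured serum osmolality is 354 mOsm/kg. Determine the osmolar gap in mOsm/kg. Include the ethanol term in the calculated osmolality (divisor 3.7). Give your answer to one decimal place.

Calculated osmolality = 2·Na + glucose + BUN/2.8 + ethanol/3.7
= 2·134 + 4.6 + 15/2.8 + 250/3.7
= 268 + 4.60 + 5.36 + 67.57
= 345.53 mOsm/kg ≈ 345.5 mOsm/kg
Osmolar gap = measured − calculated = 354 − 345.5 = 8.5 mOsm/kg

8.5 mOsm/kg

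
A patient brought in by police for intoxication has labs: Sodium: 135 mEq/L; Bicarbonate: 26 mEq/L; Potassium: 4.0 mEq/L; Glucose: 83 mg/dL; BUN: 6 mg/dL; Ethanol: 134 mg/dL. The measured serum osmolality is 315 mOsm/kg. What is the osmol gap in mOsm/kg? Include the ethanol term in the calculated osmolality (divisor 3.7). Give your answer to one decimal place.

2.0 mOsm/kg

Calculated osmolality = 2·Na + glucose/18 + BUN/2.8 + ethanol/3.7
= 2·135 + 83/18 + 6/2.8 + 134/3.7
= 270 + 4.61 + 2.14 + 36.22
= 312.97 mOsm/kg ≈ 313.0 mOsm/kg
Osmolar gap = measured − calculated = 315 − 313.0 = 2.0 mOsm/kg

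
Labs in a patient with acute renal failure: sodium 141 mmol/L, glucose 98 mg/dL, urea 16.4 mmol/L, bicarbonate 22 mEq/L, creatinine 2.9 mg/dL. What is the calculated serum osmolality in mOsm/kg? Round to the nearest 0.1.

Calculated osmolality = 2·Na + glucose/18 + urea
= 2·141 + 98/18 + 16.4
= 282 + 5.44 + 16.40
= 303.84 mOsm/kg

303.8 mOsm/kg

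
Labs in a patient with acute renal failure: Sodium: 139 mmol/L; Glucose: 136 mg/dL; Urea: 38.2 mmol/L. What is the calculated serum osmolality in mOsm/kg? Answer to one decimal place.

Calculated osmolality = 2·Na + glucose/18 + urea
= 2·139 + 136/18 + 38.2
= 278 + 7.56 + 38.20
= 323.76 mOsm/kg

323.8 mOsm/kg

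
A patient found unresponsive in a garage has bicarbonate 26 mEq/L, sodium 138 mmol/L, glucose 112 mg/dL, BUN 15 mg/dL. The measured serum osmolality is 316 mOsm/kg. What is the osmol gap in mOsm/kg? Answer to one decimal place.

28.4 mOsm/kg

Calculated osmolality = 2·Na + glucose/18 + BUN/2.8
= 2·138 + 112/18 + 15/2.8
= 276 + 6.22 + 5.36
= 287.58 mOsm/kg ≈ 287.6 mOsm/kg
Osmolar gap = measured − calculated = 316 − 287.6 = 28.4 mOsm/kg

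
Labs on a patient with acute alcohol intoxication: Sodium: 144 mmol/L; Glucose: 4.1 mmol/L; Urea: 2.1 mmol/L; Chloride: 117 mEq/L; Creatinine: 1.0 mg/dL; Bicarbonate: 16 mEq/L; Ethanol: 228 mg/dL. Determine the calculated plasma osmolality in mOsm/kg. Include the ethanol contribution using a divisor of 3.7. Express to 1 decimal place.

Calculated osmolality = 2·Na + glucose + urea + ethanol/3.7
= 2·144 + 4.1 + 2.1 + 228/3.7
= 288 + 4.10 + 2.10 + 61.62
= 355.82 mOsm/kg

355.8 mOsm/kg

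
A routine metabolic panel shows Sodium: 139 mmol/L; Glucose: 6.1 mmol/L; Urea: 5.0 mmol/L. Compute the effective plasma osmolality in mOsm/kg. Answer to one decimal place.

Effective osmolality excludes urea (freely permeant across cell membranes):
2·Na + glucose
= 2·139 + 6.1
= 278 + 6.1
= 284.1 mOsm/kg

284.1 mOsm/kg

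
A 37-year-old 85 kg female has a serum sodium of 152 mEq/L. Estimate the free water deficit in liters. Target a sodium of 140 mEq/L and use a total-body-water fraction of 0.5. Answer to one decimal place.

TBW = 0.5 · 85 = 42.5 L
Free water deficit = TBW · (Na/140 − 1)
= 42.5 · (152/140 − 1)
= 42.5 · 0.0857
= 3.64 L

3.6 L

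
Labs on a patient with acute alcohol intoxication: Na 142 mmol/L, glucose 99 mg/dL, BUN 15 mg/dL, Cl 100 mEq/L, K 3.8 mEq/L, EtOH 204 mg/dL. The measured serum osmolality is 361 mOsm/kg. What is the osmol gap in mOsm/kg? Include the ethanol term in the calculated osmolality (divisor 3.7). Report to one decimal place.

11.0 mOsm/kg

Calculated osmolality = 2·Na + glucose/18 + BUN/2.8 + ethanol/3.7
= 2·142 + 99/18 + 15/2.8 + 204/3.7
= 284 + 5.50 + 5.36 + 55.14
= 350 mOsm/kg ≈ 350.0 mOsm/kg
Osmolar gap = measured − calculated = 361 − 350.0 = 11.0 mOsm/kg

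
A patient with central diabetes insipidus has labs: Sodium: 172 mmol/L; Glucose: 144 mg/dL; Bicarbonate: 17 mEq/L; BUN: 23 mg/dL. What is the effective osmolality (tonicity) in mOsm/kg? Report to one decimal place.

352.0 mOsm/kg

Effective osmolality excludes urea (freely permeant across cell membranes):
2·Na + glucose/18
= 2·172 + 144/18
= 344 + 8
= 352 mOsm/kg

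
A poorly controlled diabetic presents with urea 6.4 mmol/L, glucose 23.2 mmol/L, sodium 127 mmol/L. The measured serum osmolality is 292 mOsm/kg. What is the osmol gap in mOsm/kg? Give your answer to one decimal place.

8.4 mOsm/kg

Calculated osmolality = 2·Na + glucose + urea
= 2·127 + 23.2 + 6.4
= 254 + 23.20 + 6.40
= 283.6 mOsm/kg ≈ 283.6 mOsm/kg
Osmolar gap = measured − calculated = 292 − 283.6 = 8.4 mOsm/kg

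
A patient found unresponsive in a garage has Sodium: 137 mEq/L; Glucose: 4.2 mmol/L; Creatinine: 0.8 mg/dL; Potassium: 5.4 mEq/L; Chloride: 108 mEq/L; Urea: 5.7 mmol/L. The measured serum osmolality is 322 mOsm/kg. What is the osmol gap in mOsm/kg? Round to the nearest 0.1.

Calculated osmolality = 2·Na + glucose + urea
= 2·137 + 4.2 + 5.7
= 274 + 4.20 + 5.70
= 283.9 mOsm/kg ≈ 283.9 mOsm/kg
Osmolar gap = measured − calculated = 322 − 283.9 = 38.1 mOsm/kg

38.1 mOsm/kg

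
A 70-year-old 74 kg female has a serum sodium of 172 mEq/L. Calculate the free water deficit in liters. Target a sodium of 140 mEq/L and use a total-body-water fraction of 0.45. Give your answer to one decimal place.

7.6 L

TBW = 0.45 · 74 = 33.3 L
Free water deficit = TBW · (Na/140 − 1)
= 33.3 · (172/140 − 1)
= 33.3 · 0.2286
= 7.61 L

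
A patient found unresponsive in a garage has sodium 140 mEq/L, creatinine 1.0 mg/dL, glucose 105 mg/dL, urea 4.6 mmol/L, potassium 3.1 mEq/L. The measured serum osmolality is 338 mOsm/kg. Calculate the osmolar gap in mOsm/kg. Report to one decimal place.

Calculated osmolality = 2·Na + glucose/18 + urea
= 2·140 + 105/18 + 4.6
= 280 + 5.83 + 4.60
= 290.43 mOsm/kg ≈ 290.4 mOsm/kg
Osmolar gap = measured − calculated = 338 − 290.4 = 47.6 mOsm/kg

47.6 mOsm/kg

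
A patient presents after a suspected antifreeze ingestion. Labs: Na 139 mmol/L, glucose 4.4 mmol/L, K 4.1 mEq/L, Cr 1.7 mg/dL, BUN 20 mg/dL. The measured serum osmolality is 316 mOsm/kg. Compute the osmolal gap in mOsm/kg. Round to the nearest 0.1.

26.5 mOsm/kg

Calculated osmolality = 2·Na + glucose + BUN/2.8
= 2·139 + 4.4 + 20/2.8
= 278 + 4.40 + 7.14
= 289.54 mOsm/kg ≈ 289.5 mOsm/kg
Osmolar gap = measured − calculated = 316 − 289.5 = 26.5 mOsm/kg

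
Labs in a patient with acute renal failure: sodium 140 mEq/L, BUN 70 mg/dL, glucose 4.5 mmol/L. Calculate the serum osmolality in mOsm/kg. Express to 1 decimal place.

Calculated osmolality = 2·Na + glucose + BUN/2.8
= 2·140 + 4.5 + 70/2.8
= 280 + 4.50 + 25
= 309.5 mOsm/kg

309.5 mOsm/kg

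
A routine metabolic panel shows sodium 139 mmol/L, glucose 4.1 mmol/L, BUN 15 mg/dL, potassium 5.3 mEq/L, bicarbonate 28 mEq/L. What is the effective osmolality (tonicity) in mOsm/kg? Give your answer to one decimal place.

Effective osmolality excludes urea (freely permeant across cell membranes):
2·Na + glucose
= 2·139 + 4.1
= 278 + 4.1
= 282.1 mOsm/kg

282.1 mOsm/kg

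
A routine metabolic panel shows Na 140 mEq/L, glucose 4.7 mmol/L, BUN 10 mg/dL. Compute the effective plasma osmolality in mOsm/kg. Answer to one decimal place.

Effective osmolality excludes urea (freely permeant across cell membranes):
2·Na + glucose
= 2·140 + 4.7
= 280 + 4.7
= 284.7 mOsm/kg

284.7 mOsm/kg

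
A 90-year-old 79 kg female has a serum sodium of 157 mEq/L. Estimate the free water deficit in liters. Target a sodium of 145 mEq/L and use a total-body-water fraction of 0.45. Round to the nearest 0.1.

TBW = 0.45 · 79 = 35.55 L
Free water deficit = TBW · (Na/145 − 1)
= 35.55 · (157/145 − 1)
= 35.55 · 0.0828
= 2.94 L

2.9 L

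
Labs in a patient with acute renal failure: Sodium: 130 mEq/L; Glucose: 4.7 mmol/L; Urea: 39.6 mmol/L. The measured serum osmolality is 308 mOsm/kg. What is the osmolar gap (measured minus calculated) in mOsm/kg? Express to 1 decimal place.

3.7 mOsm/kg

Calculated osmolality = 2·Na + glucose + urea
= 2·130 + 4.7 + 39.6
= 260 + 4.70 + 39.60
= 304.3 mOsm/kg ≈ 304.3 mOsm/kg
Osmolar gap = measured − calculated = 308 − 304.3 = 3.7 mOsm/kg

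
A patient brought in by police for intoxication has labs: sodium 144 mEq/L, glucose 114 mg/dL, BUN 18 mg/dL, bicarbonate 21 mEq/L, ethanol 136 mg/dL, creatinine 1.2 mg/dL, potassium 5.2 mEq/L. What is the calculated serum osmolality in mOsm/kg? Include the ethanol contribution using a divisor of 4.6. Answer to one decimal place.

330.3 mOsm/kg

Calculated osmolality = 2·Na + glucose/18 + BUN/2.8 + ethanol/4.6
= 2·144 + 114/18 + 18/2.8 + 136/4.6
= 288 + 6.33 + 6.43 + 29.57
= 330.33 mOsm/kg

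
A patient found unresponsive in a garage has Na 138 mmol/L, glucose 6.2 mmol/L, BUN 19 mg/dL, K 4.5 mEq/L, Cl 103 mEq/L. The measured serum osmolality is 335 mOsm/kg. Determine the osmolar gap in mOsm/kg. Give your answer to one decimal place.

Calculated osmolality = 2·Na + glucose + BUN/2.8
= 2·138 + 6.2 + 19/2.8
= 276 + 6.20 + 6.79
= 288.99 mOsm/kg ≈ 289.0 mOsm/kg
Osmolar gap = measured − calculated = 335 − 289.0 = 46.0 mOsm/kg

46.0 mOsm/kg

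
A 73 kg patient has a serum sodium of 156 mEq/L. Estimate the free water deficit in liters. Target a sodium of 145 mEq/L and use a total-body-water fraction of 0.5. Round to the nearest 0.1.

TBW = 0.5 · 73 = 36.5 L
Free water deficit = TBW · (Na/145 − 1)
= 36.5 · (156/145 − 1)
= 36.5 · 0.0759
= 2.77 L

2.8 L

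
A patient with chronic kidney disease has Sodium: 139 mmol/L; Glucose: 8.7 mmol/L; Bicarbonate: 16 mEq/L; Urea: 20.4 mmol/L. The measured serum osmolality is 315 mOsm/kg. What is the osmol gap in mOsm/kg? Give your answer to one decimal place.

7.9 mOsm/kg

Calculated osmolality = 2·Na + glucose + urea
= 2·139 + 8.7 + 20.4
= 278 + 8.70 + 20.40
= 307.1 mOsm/kg ≈ 307.1 mOsm/kg
Osmolar gap = measured − calculated = 315 − 307.1 = 7.9 mOsm/kg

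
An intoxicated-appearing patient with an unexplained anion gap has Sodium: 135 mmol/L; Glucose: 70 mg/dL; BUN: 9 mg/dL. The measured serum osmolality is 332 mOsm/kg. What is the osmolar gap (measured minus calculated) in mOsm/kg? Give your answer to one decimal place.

54.9 mOsm/kg

Calculated osmolality = 2·Na + glucose/18 + BUN/2.8
= 2·135 + 70/18 + 9/2.8
= 270 + 3.89 + 3.21
= 277.1 mOsm/kg ≈ 277.1 mOsm/kg
Osmolar gap = measured − calculated = 332 − 277.1 = 54.9 mOsm/kg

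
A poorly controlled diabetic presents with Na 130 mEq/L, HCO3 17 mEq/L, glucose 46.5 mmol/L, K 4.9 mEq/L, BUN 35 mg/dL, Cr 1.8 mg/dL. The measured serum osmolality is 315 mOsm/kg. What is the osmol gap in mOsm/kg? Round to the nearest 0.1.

-4.0 mOsm/kg

Calculated osmolality = 2·Na + glucose + BUN/2.8
= 2·130 + 46.5 + 35/2.8
= 260 + 46.50 + 12.50
= 319 mOsm/kg ≈ 319.0 mOsm/kg
Osmolar gap = measured − calculated = 315 − 319.0 = -4.0 mOsm/kg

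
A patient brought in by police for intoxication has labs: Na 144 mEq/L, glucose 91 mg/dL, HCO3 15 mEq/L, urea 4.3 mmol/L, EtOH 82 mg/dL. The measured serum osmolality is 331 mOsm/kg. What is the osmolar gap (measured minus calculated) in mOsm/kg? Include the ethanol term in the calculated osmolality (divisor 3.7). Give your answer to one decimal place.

Calculated osmolality = 2·Na + glucose/18 + urea + ethanol/3.7
= 2·144 + 91/18 + 4.3 + 82/3.7
= 288 + 5.06 + 4.30 + 22.16
= 319.52 mOsm/kg ≈ 319.5 mOsm/kg
Osmolar gap = measured − calculated = 331 − 319.5 = 11.5 mOsm/kg

11.5 mOsm/kg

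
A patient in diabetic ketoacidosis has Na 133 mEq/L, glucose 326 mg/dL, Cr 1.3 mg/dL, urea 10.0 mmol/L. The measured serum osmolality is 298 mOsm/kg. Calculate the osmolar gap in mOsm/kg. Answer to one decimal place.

3.9 mOsm/kg

Calculated osmolality = 2·Na + glucose/18 + urea
= 2·133 + 326/18 + 10
= 266 + 18.11 + 10
= 294.11 mOsm/kg ≈ 294.1 mOsm/kg
Osmolar gap = measured − calculated = 298 − 294.1 = 3.9 mOsm/kg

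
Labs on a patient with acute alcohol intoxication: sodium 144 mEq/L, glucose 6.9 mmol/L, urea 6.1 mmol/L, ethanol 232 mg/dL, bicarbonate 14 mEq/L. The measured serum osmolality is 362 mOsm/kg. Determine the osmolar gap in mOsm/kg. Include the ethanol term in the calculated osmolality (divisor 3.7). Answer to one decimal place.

Calculated osmolality = 2·Na + glucose + urea + ethanol/3.7
= 2·144 + 6.9 + 6.1 + 232/3.7
= 288 + 6.90 + 6.10 + 62.70
= 363.7 mOsm/kg ≈ 363.7 mOsm/kg
Osmolar gap = measured − calculated = 362 − 363.7 = -1.7 mOsm/kg

-1.7 mOsm/kg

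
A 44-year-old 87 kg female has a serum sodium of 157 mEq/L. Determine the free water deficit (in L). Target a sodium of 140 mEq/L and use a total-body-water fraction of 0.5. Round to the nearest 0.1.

5.3 L

TBW = 0.5 · 87 = 43.5 L
Free water deficit = TBW · (Na/140 − 1)
= 43.5 · (157/140 − 1)
= 43.5 · 0.1214
= 5.28 L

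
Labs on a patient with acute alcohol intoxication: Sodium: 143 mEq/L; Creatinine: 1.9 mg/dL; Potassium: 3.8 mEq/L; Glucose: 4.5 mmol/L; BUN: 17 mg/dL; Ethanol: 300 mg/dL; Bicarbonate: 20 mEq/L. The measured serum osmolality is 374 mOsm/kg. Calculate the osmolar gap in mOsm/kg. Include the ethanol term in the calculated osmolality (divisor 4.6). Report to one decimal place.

Calculated osmolality = 2·Na + glucose + BUN/2.8 + ethanol/4.6
= 2·143 + 4.5 + 17/2.8 + 300/4.6
= 286 + 4.50 + 6.07 + 65.22
= 361.79 mOsm/kg ≈ 361.8 mOsm/kg
Osmolar gap = measured − calculated = 374 − 361.8 = 12.2 mOsm/kg

12.2 mOsm/kg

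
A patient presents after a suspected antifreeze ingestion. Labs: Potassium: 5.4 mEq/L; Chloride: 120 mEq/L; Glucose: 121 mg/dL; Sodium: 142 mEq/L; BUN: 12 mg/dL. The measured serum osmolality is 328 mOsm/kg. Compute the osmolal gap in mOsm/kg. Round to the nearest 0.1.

33.0 mOsm/kg

Calculated osmolality = 2·Na + glucose/18 + BUN/2.8
= 2·142 + 121/18 + 12/2.8
= 284 + 6.72 + 4.29
= 295.01 mOsm/kg ≈ 295.0 mOsm/kg
Osmolar gap = measured − calculated = 328 − 295.0 = 33.0 mOsm/kg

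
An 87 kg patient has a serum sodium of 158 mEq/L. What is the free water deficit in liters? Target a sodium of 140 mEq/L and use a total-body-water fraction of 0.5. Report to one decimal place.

TBW = 0.5 · 87 = 43.5 L
Free water deficit = TBW · (Na/140 − 1)
= 43.5 · (158/140 − 1)
= 43.5 · 0.1286
= 5.59 L

5.6 L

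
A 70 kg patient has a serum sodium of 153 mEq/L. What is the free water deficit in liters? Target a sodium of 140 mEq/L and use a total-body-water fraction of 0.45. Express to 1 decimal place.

TBW = 0.45 · 70 = 31.5 L
Free water deficit = TBW · (Na/140 − 1)
= 31.5 · (153/140 − 1)
= 31.5 · 0.0929
= 2.93 L

2.9 L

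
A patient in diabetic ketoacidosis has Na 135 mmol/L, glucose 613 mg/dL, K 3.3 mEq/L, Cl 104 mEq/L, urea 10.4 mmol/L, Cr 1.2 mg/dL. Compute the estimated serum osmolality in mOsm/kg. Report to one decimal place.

314.5 mOsm/kg

Calculated osmolality = 2·Na + glucose/18 + urea
= 2·135 + 613/18 + 10.4
= 270 + 34.06 + 10.40
= 314.46 mOsm/kg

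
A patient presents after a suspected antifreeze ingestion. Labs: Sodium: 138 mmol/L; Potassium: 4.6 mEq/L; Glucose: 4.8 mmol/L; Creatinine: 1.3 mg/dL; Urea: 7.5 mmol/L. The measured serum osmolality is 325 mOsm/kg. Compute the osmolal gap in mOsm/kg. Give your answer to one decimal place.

36.7 mOsm/kg

Calculated osmolality = 2·Na + glucose + urea
= 2·138 + 4.8 + 7.5
= 276 + 4.80 + 7.50
= 288.3 mOsm/kg ≈ 288.3 mOsm/kg
Osmolar gap = measured − calculated = 325 − 288.3 = 36.7 mOsm/kg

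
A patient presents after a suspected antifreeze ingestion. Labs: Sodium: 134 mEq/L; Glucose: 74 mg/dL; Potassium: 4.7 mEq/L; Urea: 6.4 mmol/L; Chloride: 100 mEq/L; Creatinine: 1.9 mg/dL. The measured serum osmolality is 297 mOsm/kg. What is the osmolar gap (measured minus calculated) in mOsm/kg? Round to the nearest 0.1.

Calculated osmolality = 2·Na + glucose/18 + urea
= 2·134 + 74/18 + 6.4
= 268 + 4.11 + 6.40
= 278.51 mOsm/kg ≈ 278.5 mOsm/kg
Osmolar gap = measured − calculated = 297 − 278.5 = 18.5 mOsm/kg

18.5 mOsm/kg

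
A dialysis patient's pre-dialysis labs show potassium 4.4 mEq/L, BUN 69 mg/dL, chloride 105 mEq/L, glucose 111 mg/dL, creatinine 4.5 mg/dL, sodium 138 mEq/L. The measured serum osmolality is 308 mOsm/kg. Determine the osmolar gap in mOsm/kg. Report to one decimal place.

Calculated osmolality = 2·Na + glucose/18 + BUN/2.8
= 2·138 + 111/18 + 69/2.8
= 276 + 6.17 + 24.64
= 306.81 mOsm/kg ≈ 306.8 mOsm/kg
Osmolar gap = measured − calculated = 308 − 306.8 = 1.2 mOsm/kg

1.2 mOsm/kg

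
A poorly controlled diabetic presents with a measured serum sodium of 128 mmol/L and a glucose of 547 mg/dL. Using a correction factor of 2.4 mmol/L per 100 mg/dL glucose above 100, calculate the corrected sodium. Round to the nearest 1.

139 mmol/L

Corrected Na = measured Na + 2.4 · (glucose − 100)/100
= 128 + 2.4 · (547 − 100)/100
= 128 + 10.7
= 138.7 mmol/L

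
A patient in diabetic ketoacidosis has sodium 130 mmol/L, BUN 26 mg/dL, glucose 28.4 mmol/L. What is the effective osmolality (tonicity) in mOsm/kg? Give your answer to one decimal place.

288.4 mOsm/kg

Effective osmolality excludes urea (freely permeant across cell membranes):
2·Na + glucose
= 2·130 + 28.4
= 260 + 28.4
= 288.4 mOsm/kg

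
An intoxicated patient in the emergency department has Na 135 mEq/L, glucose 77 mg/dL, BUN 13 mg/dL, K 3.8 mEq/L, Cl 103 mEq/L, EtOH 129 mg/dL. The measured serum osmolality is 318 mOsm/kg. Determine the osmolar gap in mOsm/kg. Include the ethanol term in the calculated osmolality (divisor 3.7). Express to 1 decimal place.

4.2 mOsm/kg

Calculated osmolality = 2·Na + glucose/18 + BUN/2.8 + ethanol/3.7
= 2·135 + 77/18 + 13/2.8 + 129/3.7
= 270 + 4.28 + 4.64 + 34.86
= 313.78 mOsm/kg ≈ 313.8 mOsm/kg
Osmolar gap = measured − calculated = 318 − 313.8 = 4.2 mOsm/kg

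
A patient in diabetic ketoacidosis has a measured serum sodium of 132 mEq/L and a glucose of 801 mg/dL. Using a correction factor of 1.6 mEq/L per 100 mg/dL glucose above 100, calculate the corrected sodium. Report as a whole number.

143 mEq/L

Corrected Na = measured Na + 1.6 · (glucose − 100)/100
= 132 + 1.6 · (801 − 100)/100
= 132 + 11.2
= 143.2 mEq/L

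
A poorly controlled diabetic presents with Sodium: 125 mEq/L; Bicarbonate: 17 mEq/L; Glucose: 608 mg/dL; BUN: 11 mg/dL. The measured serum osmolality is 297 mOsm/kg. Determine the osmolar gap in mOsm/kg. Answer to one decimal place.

9.3 mOsm/kg

Calculated osmolality = 2·Na + glucose/18 + BUN/2.8
= 2·125 + 608/18 + 11/2.8
= 250 + 33.78 + 3.93
= 287.71 mOsm/kg ≈ 287.7 mOsm/kg
Osmolar gap = measured − calculated = 297 − 287.7 = 9.3 mOsm/kg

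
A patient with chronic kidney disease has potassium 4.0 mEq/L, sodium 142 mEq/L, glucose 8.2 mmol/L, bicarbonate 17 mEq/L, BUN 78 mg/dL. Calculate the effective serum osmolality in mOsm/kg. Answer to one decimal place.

Effective osmolality excludes urea (freely permeant across cell membranes):
2·Na + glucose
= 2·142 + 8.2
= 284 + 8.2
= 292.2 mOsm/kg

292.2 mOsm/kg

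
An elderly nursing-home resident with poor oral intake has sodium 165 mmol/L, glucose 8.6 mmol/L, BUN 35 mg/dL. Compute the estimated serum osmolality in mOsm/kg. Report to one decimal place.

Calculated osmolality = 2·Na + glucose + BUN/2.8
= 2·165 + 8.6 + 35/2.8
= 330 + 8.60 + 12.50
= 351.1 mOsm/kg

351.1 mOsm/kg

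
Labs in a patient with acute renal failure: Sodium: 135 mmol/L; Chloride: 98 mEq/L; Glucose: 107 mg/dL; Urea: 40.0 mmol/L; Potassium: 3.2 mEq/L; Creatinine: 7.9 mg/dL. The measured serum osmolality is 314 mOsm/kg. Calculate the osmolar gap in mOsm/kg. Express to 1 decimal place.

-1.9 mOsm/kg

Calculated osmolality = 2·Na + glucose/18 + urea
= 2·135 + 107/18 + 40
= 270 + 5.94 + 40
= 315.94 mOsm/kg ≈ 315.9 mOsm/kg
Osmolar gap = measured − calculated = 314 − 315.9 = -1.9 mOsm/kg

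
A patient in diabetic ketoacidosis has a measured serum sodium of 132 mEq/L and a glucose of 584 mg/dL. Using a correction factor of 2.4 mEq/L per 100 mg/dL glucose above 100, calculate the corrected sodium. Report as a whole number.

144 mEq/L

Corrected Na = measured Na + 2.4 · (glucose − 100)/100
= 132 + 2.4 · (584 − 100)/100
= 132 + 11.6
= 143.6 mEq/L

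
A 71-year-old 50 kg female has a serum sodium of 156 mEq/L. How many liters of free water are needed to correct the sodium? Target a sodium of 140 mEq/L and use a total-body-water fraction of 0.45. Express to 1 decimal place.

TBW = 0.45 · 50 = 22.5 L
Free water deficit = TBW · (Na/140 − 1)
= 22.5 · (156/140 − 1)
= 22.5 · 0.1143
= 2.57 L

2.6 L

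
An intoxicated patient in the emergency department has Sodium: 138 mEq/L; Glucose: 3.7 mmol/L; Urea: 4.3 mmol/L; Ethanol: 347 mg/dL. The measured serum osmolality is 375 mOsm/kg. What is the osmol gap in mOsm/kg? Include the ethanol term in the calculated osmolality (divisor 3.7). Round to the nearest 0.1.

Calculated osmolality = 2·Na + glucose + urea + ethanol/3.7
= 2·138 + 3.7 + 4.3 + 347/3.7
= 276 + 3.70 + 4.30 + 93.78
= 377.78 mOsm/kg ≈ 377.8 mOsm/kg
Osmolar gap = measured − calculated = 375 − 377.8 = -2.8 mOsm/kg

-2.8 mOsm/kg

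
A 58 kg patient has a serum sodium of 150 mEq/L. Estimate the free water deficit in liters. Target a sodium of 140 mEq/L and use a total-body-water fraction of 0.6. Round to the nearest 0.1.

2.5 L

TBW = 0.6 · 58 = 34.8 L
Free water deficit = TBW · (Na/140 − 1)
= 34.8 · (150/140 − 1)
= 34.8 · 0.0714
= 2.48 L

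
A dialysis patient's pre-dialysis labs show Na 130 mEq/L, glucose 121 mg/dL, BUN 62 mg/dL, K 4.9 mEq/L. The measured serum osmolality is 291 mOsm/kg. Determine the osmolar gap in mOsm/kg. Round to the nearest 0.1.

Calculated osmolality = 2·Na + glucose/18 + BUN/2.8
= 2·130 + 121/18 + 62/2.8
= 260 + 6.72 + 22.14
= 288.86 mOsm/kg ≈ 288.9 mOsm/kg
Osmolar gap = measured − calculated = 291 − 288.9 = 2.1 mOsm/kg

2.1 mOsm/kg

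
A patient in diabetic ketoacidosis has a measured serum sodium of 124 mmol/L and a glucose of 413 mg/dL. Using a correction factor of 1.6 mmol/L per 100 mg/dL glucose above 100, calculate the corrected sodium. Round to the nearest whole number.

129 mmol/L

Corrected Na = measured Na + 1.6 · (glucose − 100)/100
= 124 + 1.6 · (413 − 100)/100
= 124 + 5
= 129 mmol/L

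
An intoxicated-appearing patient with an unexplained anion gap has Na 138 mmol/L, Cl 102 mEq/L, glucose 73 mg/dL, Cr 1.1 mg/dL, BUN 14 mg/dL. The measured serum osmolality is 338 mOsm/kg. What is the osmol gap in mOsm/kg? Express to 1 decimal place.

52.9 mOsm/kg

Calculated osmolality = 2·Na + glucose/18 + BUN/2.8
= 2·138 + 73/18 + 14/2.8
= 276 + 4.06 + 5
= 285.06 mOsm/kg ≈ 285.1 mOsm/kg
Osmolar gap = measured − calculated = 338 − 285.1 = 52.9 mOsm/kg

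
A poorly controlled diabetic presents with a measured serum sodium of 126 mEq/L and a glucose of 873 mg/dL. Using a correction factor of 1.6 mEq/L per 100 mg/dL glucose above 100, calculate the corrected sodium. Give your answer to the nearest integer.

Corrected Na = measured Na + 1.6 · (glucose − 100)/100
= 126 + 1.6 · (873 − 100)/100
= 126 + 12.4
= 138.4 mEq/L

138 mEq/L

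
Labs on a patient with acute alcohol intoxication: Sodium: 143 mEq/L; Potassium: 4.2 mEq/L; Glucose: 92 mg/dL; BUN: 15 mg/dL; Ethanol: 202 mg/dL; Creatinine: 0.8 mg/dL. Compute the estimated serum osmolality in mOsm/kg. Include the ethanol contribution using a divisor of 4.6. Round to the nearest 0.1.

Calculated osmolality = 2·Na + glucose/18 + BUN/2.8 + ethanol/4.6
= 2·143 + 92/18 + 15/2.8 + 202/4.6
= 286 + 5.11 + 5.36 + 43.91
= 340.38 mOsm/kg

340.4 mOsm/kg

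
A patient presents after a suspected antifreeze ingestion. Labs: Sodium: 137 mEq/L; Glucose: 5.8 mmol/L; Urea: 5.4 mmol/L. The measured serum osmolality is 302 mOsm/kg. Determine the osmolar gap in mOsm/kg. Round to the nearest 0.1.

Calculated osmolality = 2·Na + glucose + urea
= 2·137 + 5.8 + 5.4
= 274 + 5.80 + 5.40
= 285.2 mOsm/kg ≈ 285.2 mOsm/kg
Osmolar gap = measured − calculated = 302 − 285.2 = 16.8 mOsm/kg

16.8 mOsm/kg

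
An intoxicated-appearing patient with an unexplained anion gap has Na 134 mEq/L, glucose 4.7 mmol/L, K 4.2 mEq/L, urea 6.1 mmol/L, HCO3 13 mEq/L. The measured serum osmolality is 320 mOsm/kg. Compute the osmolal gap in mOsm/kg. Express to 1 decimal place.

Calculated osmolality = 2·Na + glucose + urea
= 2·134 + 4.7 + 6.1
= 268 + 4.70 + 6.10
= 278.8 mOsm/kg ≈ 278.8 mOsm/kg
Osmolar gap = measured − calculated = 320 − 278.8 = 41.2 mOsm/kg

41.2 mOsm/kg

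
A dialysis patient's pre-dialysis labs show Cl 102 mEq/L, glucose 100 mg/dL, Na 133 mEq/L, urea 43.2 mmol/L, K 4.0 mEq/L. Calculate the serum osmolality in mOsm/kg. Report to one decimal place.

314.8 mOsm/kg

Calculated osmolality = 2·Na + glucose/18 + urea
= 2·133 + 100/18 + 43.2
= 266 + 5.56 + 43.20
= 314.76 mOsm/kg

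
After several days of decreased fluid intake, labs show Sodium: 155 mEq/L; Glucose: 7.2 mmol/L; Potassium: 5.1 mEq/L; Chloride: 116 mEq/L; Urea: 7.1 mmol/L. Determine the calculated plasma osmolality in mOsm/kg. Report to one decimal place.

324.3 mOsm/kg

Calculated osmolality = 2·Na + glucose + urea
= 2·155 + 7.2 + 7.1
= 310 + 7.20 + 7.10
= 324.3 mOsm/kg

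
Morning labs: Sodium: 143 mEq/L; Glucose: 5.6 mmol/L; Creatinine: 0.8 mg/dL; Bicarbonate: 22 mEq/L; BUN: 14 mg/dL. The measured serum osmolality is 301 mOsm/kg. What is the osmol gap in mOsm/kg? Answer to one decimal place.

Calculated osmolality = 2·Na + glucose + BUN/2.8
= 2·143 + 5.6 + 14/2.8
= 286 + 5.60 + 5
= 296.6 mOsm/kg ≈ 296.6 mOsm/kg
Osmolar gap = measured − calculated = 301 − 296.6 = 4.4 mOsm/kg

4.4 mOsm/kg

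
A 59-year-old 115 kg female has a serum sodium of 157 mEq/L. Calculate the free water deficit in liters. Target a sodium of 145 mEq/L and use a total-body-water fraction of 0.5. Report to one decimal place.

TBW = 0.5 · 115 = 57.5 L
Free water deficit = TBW · (Na/145 − 1)
= 57.5 · (157/145 − 1)
= 57.5 · 0.0828
= 4.76 L

4.8 L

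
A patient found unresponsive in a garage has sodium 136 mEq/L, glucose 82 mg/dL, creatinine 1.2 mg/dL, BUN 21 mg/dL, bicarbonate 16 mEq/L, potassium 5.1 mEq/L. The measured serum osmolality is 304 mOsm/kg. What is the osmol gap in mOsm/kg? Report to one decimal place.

19.9 mOsm/kg

Calculated osmolality = 2·Na + glucose/18 + BUN/2.8
= 2·136 + 82/18 + 21/2.8
= 272 + 4.56 + 7.50
= 284.06 mOsm/kg ≈ 284.1 mOsm/kg
Osmolar gap = measured − calculated = 304 − 284.1 = 19.9 mOsm/kg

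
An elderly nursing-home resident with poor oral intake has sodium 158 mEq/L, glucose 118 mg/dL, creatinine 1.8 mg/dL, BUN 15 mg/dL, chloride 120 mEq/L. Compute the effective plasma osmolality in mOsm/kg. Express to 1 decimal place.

Effective osmolality excludes urea (freely permeant across cell membranes):
2·Na + glucose/18
= 2·158 + 118/18
= 316 + 6.56
= 322.56 mOsm/kg

322.6 mOsm/kg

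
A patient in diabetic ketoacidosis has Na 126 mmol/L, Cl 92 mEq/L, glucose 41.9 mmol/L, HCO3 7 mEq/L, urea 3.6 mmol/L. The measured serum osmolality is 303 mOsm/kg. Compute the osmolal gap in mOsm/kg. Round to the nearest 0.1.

Calculated osmolality = 2·Na + glucose + urea
= 2·126 + 41.9 + 3.6
= 252 + 41.90 + 3.60
= 297.5 mOsm/kg ≈ 297.5 mOsm/kg
Osmolar gap = measured − calculated = 303 − 297.5 = 5.5 mOsm/kg

5.5 mOsm/kg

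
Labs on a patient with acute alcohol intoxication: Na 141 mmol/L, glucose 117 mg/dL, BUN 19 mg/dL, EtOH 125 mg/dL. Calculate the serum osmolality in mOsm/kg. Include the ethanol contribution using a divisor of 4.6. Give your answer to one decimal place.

Calculated osmolality = 2·Na + glucose/18 + BUN/2.8 + ethanol/4.6
= 2·141 + 117/18 + 19/2.8 + 125/4.6
= 282 + 6.50 + 6.79 + 27.17
= 322.46 mOsm/kg

322.5 mOsm/kg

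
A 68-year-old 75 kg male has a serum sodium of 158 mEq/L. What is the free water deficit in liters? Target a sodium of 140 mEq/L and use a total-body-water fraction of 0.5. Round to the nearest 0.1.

TBW = 0.5 · 75 = 37.5 L
Free water deficit = TBW · (Na/140 − 1)
= 37.5 · (158/140 − 1)
= 37.5 · 0.1286
= 4.82 L

4.8 L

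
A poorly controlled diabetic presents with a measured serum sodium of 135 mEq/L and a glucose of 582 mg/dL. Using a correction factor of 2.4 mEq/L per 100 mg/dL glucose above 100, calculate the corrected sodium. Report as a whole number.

Corrected Na = measured Na + 2.4 · (glucose − 100)/100
= 135 + 2.4 · (582 − 100)/100
= 135 + 11.6
= 146.6 mEq/L

147 mEq/L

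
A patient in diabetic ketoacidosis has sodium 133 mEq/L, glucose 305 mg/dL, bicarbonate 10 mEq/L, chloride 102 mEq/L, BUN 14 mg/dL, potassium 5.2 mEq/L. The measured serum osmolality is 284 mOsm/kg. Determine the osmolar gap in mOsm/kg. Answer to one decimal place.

-3.9 mOsm/kg

Calculated osmolality = 2·Na + glucose/18 + BUN/2.8
= 2·133 + 305/18 + 14/2.8
= 266 + 16.94 + 5
= 287.94 mOsm/kg ≈ 287.9 mOsm/kg
Osmolar gap = measured − calculated = 284 − 287.9 = -3.9 mOsm/kg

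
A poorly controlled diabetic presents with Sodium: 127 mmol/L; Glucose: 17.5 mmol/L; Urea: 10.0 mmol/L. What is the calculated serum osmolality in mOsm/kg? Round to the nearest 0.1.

Calculated osmolality = 2·Na + glucose + urea
= 2·127 + 17.5 + 10
= 254 + 17.50 + 10
= 281.5 mOsm/kg

281.5 mOsm/kg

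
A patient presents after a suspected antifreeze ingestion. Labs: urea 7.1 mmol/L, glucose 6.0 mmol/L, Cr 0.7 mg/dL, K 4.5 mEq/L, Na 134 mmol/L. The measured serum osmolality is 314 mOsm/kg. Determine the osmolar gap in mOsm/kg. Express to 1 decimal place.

32.9 mOsm/kg

Calculated osmolality = 2·Na + glucose + urea
= 2·134 + 6 + 7.1
= 268 + 6 + 7.10
= 281.1 mOsm/kg ≈ 281.1 mOsm/kg
Osmolar gap = measured − calculated = 314 − 281.1 = 32.9 mOsm/kg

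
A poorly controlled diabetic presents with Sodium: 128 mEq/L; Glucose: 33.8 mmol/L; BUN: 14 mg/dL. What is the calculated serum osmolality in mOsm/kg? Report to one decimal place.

294.8 mOsm/kg

Calculated osmolality = 2·Na + glucose + BUN/2.8
= 2·128 + 33.8 + 14/2.8
= 256 + 33.80 + 5
= 294.8 mOsm/kg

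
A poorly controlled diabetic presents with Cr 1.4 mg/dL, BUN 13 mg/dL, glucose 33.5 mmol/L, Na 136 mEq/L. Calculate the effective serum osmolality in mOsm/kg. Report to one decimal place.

305.5 mOsm/kg

Effective osmolality excludes urea (freely permeant across cell membranes):
2·Na + glucose
= 2·136 + 33.5
= 272 + 33.5
= 305.5 mOsm/kg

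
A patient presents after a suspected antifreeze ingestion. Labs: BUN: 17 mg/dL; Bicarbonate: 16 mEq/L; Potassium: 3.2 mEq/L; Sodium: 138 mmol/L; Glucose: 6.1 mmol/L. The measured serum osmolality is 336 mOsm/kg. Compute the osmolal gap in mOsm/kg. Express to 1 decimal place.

Calculated osmolality = 2·Na + glucose + BUN/2.8
= 2·138 + 6.1 + 17/2.8
= 276 + 6.10 + 6.07
= 288.17 mOsm/kg ≈ 288.2 mOsm/kg
Osmolar gap = measured − calculated = 336 − 288.2 = 47.8 mOsm/kg

47.8 mOsm/kg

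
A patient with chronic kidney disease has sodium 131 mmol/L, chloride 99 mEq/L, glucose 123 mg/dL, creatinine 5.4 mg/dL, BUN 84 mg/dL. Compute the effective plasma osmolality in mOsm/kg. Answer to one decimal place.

268.8 mOsm/kg

Effective osmolality excludes urea (freely permeant across cell membranes):
2·Na + glucose/18
= 2·131 + 123/18
= 262 + 6.83
= 268.83 mOsm/kg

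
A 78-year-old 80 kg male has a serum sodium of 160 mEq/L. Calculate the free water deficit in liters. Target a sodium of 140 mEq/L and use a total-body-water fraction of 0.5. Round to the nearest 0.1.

TBW = 0.5 · 80 = 40 L
Free water deficit = TBW · (Na/140 − 1)
= 40 · (160/140 − 1)
= 40 · 0.1429
= 5.72 L

5.7 L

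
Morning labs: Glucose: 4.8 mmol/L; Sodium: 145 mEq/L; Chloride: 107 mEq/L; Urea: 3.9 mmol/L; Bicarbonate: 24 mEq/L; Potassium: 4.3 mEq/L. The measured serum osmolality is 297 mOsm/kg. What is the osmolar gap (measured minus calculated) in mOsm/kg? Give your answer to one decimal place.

-1.7 mOsm/kg

Calculated osmolality = 2·Na + glucose + urea
= 2·145 + 4.8 + 3.9
= 290 + 4.80 + 3.90
= 298.7 mOsm/kg ≈ 298.7 mOsm/kg
Osmolar gap = measured − calculated = 297 − 298.7 = -1.7 mOsm/kg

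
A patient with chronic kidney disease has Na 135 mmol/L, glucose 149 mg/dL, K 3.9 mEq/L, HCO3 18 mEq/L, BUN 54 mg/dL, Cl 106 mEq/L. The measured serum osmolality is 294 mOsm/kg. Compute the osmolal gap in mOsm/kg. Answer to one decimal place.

Calculated osmolality = 2·Na + glucose/18 + BUN/2.8
= 2·135 + 149/18 + 54/2.8
= 270 + 8.28 + 19.29
= 297.57 mOsm/kg ≈ 297.6 mOsm/kg
Osmolar gap = measured − calculated = 294 − 297.6 = -3.6 mOsm/kg

-3.6 mOsm/kg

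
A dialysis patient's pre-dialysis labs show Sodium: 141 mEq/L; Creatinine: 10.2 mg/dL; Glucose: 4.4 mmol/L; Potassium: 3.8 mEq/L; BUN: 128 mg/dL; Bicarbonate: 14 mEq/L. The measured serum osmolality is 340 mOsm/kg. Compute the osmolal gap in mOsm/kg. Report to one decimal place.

7.9 mOsm/kg

Calculated osmolality = 2·Na + glucose + BUN/2.8
= 2·141 + 4.4 + 128/2.8
= 282 + 4.40 + 45.71
= 332.11 mOsm/kg ≈ 332.1 mOsm/kg
Osmolar gap = measured − calculated = 340 − 332.1 = 7.9 mOsm/kg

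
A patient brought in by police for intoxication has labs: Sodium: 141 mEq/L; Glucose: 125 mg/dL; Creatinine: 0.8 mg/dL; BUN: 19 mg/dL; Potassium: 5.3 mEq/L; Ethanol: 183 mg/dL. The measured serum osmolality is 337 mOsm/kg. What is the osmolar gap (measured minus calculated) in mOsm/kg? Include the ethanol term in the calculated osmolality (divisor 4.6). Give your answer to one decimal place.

1.5 mOsm/kg

Calculated osmolality = 2·Na + glucose/18 + BUN/2.8 + ethanol/4.6
= 2·141 + 125/18 + 19/2.8 + 183/4.6
= 282 + 6.94 + 6.79 + 39.78
= 335.51 mOsm/kg ≈ 335.5 mOsm/kg
Osmolar gap = measured − calculated = 337 − 335.5 = 1.5 mOsm/kg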